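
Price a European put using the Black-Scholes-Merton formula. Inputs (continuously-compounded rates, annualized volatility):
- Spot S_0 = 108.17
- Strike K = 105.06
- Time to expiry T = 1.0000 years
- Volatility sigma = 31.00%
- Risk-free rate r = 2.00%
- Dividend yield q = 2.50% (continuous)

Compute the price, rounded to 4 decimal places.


Answer: Price = 11.6190

Derivation:
d1 = (ln(S/K) + (r - q + 0.5*sigma^2) * T) / (sigma * sqrt(T)) = 0.23297564
d2 = d1 - sigma * sqrt(T) = -0.07702436
exp(-rT) = 0.98019867; exp(-qT) = 0.97530991
P = K * exp(-rT) * N(-d2) - S_0 * exp(-qT) * N(-d1)
N(-d1) = 0.40789016; N(-d2) = 0.53069792
P = 105.0600 * 0.98019867 * 0.53069792 - 108.1700 * 0.97530991 * 0.40789016 = 11.6190


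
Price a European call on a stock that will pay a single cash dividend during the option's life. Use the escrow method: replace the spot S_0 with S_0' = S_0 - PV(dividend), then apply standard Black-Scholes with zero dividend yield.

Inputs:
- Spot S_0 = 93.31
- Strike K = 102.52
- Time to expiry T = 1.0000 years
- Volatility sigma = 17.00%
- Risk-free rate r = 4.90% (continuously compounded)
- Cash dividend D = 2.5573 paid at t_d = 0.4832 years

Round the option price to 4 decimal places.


Answer: Price = 3.5458

Derivation:
PV(D) = D * exp(-r * t_d) = 2.5573 * 0.97660130 = 2.49746250
S_0' = S_0 - PV(D) = 93.3100 - 2.49746250 = 90.81253750
d1 = (ln(S_0'/K) + (r + sigma^2/2)*T) / (sigma*sqrt(T)) = -0.34006204
d2 = d1 - sigma*sqrt(T) = -0.51006204
exp(-rT) = 0.95218113
N(d1) = 0.36690490; N(d2) = 0.30500400
C = S_0' * N(d1) - K * exp(-rT) * N(d2) = 90.81253750 * 0.36690490 - 102.5200 * 0.95218113 * 0.30500400 = 3.5458


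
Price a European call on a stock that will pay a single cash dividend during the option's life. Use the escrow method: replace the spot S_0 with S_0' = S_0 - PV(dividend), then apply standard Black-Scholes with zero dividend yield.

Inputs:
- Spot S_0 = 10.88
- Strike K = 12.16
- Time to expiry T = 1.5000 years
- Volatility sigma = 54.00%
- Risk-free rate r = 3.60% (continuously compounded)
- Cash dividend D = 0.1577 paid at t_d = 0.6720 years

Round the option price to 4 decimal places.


PV(D) = D * exp(-r * t_d) = 0.1577 * 0.97609828 = 0.15393070
S_0' = S_0 - PV(D) = 10.8800 - 0.15393070 = 10.72606930
d1 = (ln(S_0'/K) + (r + sigma^2/2)*T) / (sigma*sqrt(T)) = 0.22260915
d2 = d1 - sigma*sqrt(T) = -0.43875308
exp(-rT) = 0.94743211
N(d1) = 0.58808014; N(d2) = 0.33042023
C = S_0' * N(d1) - K * exp(-rT) * N(d2) = 10.72606930 * 0.58808014 - 12.1600 * 0.94743211 * 0.33042023 = 2.5011

Answer: Price = 2.5011


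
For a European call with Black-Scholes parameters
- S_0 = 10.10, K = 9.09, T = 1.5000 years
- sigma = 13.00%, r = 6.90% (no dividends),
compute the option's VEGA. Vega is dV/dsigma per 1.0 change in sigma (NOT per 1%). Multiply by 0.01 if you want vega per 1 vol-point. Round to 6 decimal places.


Answer: Vega = 1.874462

Derivation:
d1 = 1.3914076238; d2 = 1.2321907905
phi(d1) = 0.1515338691; exp(-qT) = 1.0000000000; exp(-rT) = 0.9016760227
Vega = S * exp(-qT) * phi(d1) * sqrt(T) = 10.1000 * 1.0000000000 * 0.1515338691 * 1.2247448714 = 1.874462


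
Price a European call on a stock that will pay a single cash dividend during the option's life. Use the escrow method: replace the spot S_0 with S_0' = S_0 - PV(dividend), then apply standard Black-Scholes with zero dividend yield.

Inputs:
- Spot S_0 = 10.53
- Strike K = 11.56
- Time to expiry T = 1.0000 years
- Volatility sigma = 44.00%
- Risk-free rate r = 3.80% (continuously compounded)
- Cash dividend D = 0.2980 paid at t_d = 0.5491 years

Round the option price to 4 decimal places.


Answer: Price = 1.4477

Derivation:
PV(D) = D * exp(-r * t_d) = 0.2980 * 0.97935038 = 0.29184641
S_0' = S_0 - PV(D) = 10.5300 - 0.29184641 = 10.23815359
d1 = (ln(S_0'/K) + (r + sigma^2/2)*T) / (sigma*sqrt(T)) = 0.03038733
d2 = d1 - sigma*sqrt(T) = -0.40961267
exp(-rT) = 0.96271294
N(d1) = 0.51212093; N(d2) = 0.34104505
C = S_0' * N(d1) - K * exp(-rT) * N(d2) = 10.23815359 * 0.51212093 - 11.5600 * 0.96271294 * 0.34104505 = 1.4477


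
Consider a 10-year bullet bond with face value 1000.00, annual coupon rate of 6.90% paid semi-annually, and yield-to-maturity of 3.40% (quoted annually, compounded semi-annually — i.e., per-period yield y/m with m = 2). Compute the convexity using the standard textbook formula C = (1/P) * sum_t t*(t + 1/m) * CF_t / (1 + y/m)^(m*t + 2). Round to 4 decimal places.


Coupon per period c = face * coupon_rate / m = 34.500000
Periods per year m = 2; per-period yield y/m = 0.017000
Number of cashflows N = 20
Cashflows (t years, CF_t, discount factor 1/(1+y/m)^(m*t), PV):
  t = 0.5000: CF_t = 34.500000, DF = 0.983284, PV = 33.923304
  t = 1.0000: CF_t = 34.500000, DF = 0.966848, PV = 33.356248
  t = 1.5000: CF_t = 34.500000, DF = 0.950686, PV = 32.798670
  t = 2.0000: CF_t = 34.500000, DF = 0.934795, PV = 32.250413
  t = 2.5000: CF_t = 34.500000, DF = 0.919169, PV = 31.711321
  t = 3.0000: CF_t = 34.500000, DF = 0.903804, PV = 31.181240
  t = 3.5000: CF_t = 34.500000, DF = 0.888696, PV = 30.660019
  t = 4.0000: CF_t = 34.500000, DF = 0.873841, PV = 30.147512
  t = 4.5000: CF_t = 34.500000, DF = 0.859234, PV = 29.643571
  t = 5.0000: CF_t = 34.500000, DF = 0.844871, PV = 29.148054
  t = 5.5000: CF_t = 34.500000, DF = 0.830748, PV = 28.660820
  t = 6.0000: CF_t = 34.500000, DF = 0.816862, PV = 28.181731
  t = 6.5000: CF_t = 34.500000, DF = 0.803207, PV = 27.710650
  t = 7.0000: CF_t = 34.500000, DF = 0.789781, PV = 27.247443
  t = 7.5000: CF_t = 34.500000, DF = 0.776579, PV = 26.791979
  t = 8.0000: CF_t = 34.500000, DF = 0.763598, PV = 26.344129
  t = 8.5000: CF_t = 34.500000, DF = 0.750834, PV = 25.903765
  t = 9.0000: CF_t = 34.500000, DF = 0.738283, PV = 25.470762
  t = 9.5000: CF_t = 34.500000, DF = 0.725942, PV = 25.044997
  t = 10.0000: CF_t = 1034.500000, DF = 0.713807, PV = 738.433578
Price P = sum_t PV_t = 1294.610206
Convexity numerator sum_t t*(t + 1/m) * CF_t / (1+y/m)^(m*t + 2):
  t = 0.5000: term = 16.399335
  t = 1.0000: term = 48.375620
  t = 1.5000: term = 95.133962
  t = 2.0000: term = 155.906198
  t = 2.5000: term = 229.950145
  t = 3.0000: term = 316.548872
  t = 3.5000: term = 415.009993
  t = 4.0000: term = 524.664972
  t = 4.5000: term = 644.868452
  t = 5.0000: term = 774.997593
  t = 5.5000: term = 914.451438
  t = 6.0000: term = 1062.650280
  t = 6.5000: term = 1219.035064
  t = 7.0000: term = 1383.066785
  t = 7.5000: term = 1554.225914
  t = 8.0000: term = 1732.011835
  t = 8.5000: term = 1915.942295
  t = 9.0000: term = 2105.552872
  t = 9.5000: term = 2300.396451
  t = 10.0000: term = 74965.049099
Convexity = (1/P) * sum = 92374.237177 / 1294.610206 = 71.352934

Answer: Convexity = 71.3529


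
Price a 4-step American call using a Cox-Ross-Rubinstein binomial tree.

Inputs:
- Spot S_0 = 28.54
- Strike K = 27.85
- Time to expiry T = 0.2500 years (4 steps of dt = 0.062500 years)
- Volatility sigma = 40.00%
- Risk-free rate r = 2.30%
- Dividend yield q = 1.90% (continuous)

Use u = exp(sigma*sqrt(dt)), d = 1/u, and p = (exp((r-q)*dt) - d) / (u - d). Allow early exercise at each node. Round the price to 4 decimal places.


Answer: Price = V(0,0) = 2.5873

Derivation:
dt = T/N = 0.062500
u = exp(sigma*sqrt(dt)) = 1.105171; d = 1/u = 0.904837
p = (exp((r-q)*dt) - d) / (u - d) = 0.476269
Discount per step: exp(-r*dt) = 0.998564
Stock lattice S(k, i) with i counting down-moves:
  k=0: S(0,0) = 28.5400
  k=1: S(1,0) = 31.5416; S(1,1) = 25.8241
  k=2: S(2,0) = 34.8588; S(2,1) = 28.5400; S(2,2) = 23.3666
  k=3: S(3,0) = 38.5250; S(3,1) = 31.5416; S(3,2) = 25.8241; S(3,3) = 21.1430
  k=4: S(4,0) = 42.5767; S(4,1) = 34.8588; S(4,2) = 28.5400; S(4,3) = 23.3666; S(4,4) = 19.1309
Terminal payoffs V(N, i) = max(S_T - K, 0):
  V(4,0) = 14.726677; V(4,1) = 7.008835; V(4,2) = 0.690000; V(4,3) = 0.000000; V(4,4) = 0.000000
Backward induction: V(k, i) = exp(-r*dt) * [p * V(k+1, i) + (1-p) * V(k+1, i+1)]; then take max(V_cont, immediate exercise) for American.
  V(3,0) = exp(-r*dt) * [p*14.726677 + (1-p)*7.008835] = 10.669255; exercise = 10.674970; V(3,0) = max -> 10.674970
  V(3,1) = exp(-r*dt) * [p*7.008835 + (1-p)*0.690000] = 3.694150; exercise = 3.691578; V(3,1) = max -> 3.694150
  V(3,2) = exp(-r*dt) * [p*0.690000 + (1-p)*0.000000] = 0.328153; exercise = 0.000000; V(3,2) = max -> 0.328153
  V(3,3) = exp(-r*dt) * [p*0.000000 + (1-p)*0.000000] = 0.000000; exercise = 0.000000; V(3,3) = max -> 0.000000
  V(2,0) = exp(-r*dt) * [p*10.674970 + (1-p)*3.694150] = 7.008815; exercise = 7.008835; V(2,0) = max -> 7.008835
  V(2,1) = exp(-r*dt) * [p*3.694150 + (1-p)*0.328153] = 1.928499; exercise = 0.690000; V(2,1) = max -> 1.928499
  V(2,2) = exp(-r*dt) * [p*0.328153 + (1-p)*0.000000] = 0.156065; exercise = 0.000000; V(2,2) = max -> 0.156065
  V(1,0) = exp(-r*dt) * [p*7.008835 + (1-p)*1.928499] = 4.341859; exercise = 3.691578; V(1,0) = max -> 4.341859
  V(1,1) = exp(-r*dt) * [p*1.928499 + (1-p)*0.156065] = 0.998783; exercise = 0.000000; V(1,1) = max -> 0.998783
  V(0,0) = exp(-r*dt) * [p*4.341859 + (1-p)*0.998783] = 2.587264; exercise = 0.690000; V(0,0) = max -> 2.587264


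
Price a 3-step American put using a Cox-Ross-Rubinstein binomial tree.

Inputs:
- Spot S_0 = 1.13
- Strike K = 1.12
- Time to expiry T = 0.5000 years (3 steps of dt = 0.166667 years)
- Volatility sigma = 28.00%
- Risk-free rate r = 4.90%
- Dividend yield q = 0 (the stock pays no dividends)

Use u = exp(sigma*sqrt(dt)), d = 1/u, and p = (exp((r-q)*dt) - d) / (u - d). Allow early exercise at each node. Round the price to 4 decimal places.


Answer: Price = V(0,0) = 0.0797

Derivation:
dt = T/N = 0.166667
u = exp(sigma*sqrt(dt)) = 1.121099; d = 1/u = 0.891982
p = (exp((r-q)*dt) - d) / (u - d) = 0.507244
Discount per step: exp(-r*dt) = 0.991867
Stock lattice S(k, i) with i counting down-moves:
  k=0: S(0,0) = 1.1300
  k=1: S(1,0) = 1.2668; S(1,1) = 1.0079
  k=2: S(2,0) = 1.4203; S(2,1) = 1.1300; S(2,2) = 0.8991
  k=3: S(3,0) = 1.5922; S(3,1) = 1.2668; S(3,2) = 1.0079; S(3,3) = 0.8019
Terminal payoffs V(N, i) = max(K - S_T, 0):
  V(3,0) = 0.000000; V(3,1) = 0.000000; V(3,2) = 0.112061; V(3,3) = 0.318052
Backward induction: V(k, i) = exp(-r*dt) * [p * V(k+1, i) + (1-p) * V(k+1, i+1)]; then take max(V_cont, immediate exercise) for American.
  V(2,0) = exp(-r*dt) * [p*0.000000 + (1-p)*0.000000] = 0.000000; exercise = 0.000000; V(2,0) = max -> 0.000000
  V(2,1) = exp(-r*dt) * [p*0.000000 + (1-p)*0.112061] = 0.054769; exercise = 0.000000; V(2,1) = max -> 0.054769
  V(2,2) = exp(-r*dt) * [p*0.112061 + (1-p)*0.318052] = 0.211827; exercise = 0.220936; V(2,2) = max -> 0.220936
  V(1,0) = exp(-r*dt) * [p*0.000000 + (1-p)*0.054769] = 0.026768; exercise = 0.000000; V(1,0) = max -> 0.026768
  V(1,1) = exp(-r*dt) * [p*0.054769 + (1-p)*0.220936] = 0.135538; exercise = 0.112061; V(1,1) = max -> 0.135538
  V(0,0) = exp(-r*dt) * [p*0.026768 + (1-p)*0.135538] = 0.079712; exercise = 0.000000; V(0,0) = max -> 0.079712


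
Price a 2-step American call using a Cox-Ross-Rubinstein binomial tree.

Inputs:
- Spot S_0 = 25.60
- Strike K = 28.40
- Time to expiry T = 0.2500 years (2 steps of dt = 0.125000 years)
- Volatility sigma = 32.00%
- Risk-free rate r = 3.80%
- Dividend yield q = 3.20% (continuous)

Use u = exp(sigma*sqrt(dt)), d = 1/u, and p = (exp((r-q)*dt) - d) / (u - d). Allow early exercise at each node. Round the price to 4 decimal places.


Answer: Price = V(0,0) = 0.8272

Derivation:
dt = T/N = 0.125000
u = exp(sigma*sqrt(dt)) = 1.119785; d = 1/u = 0.893028
p = (exp((r-q)*dt) - d) / (u - d) = 0.475055
Discount per step: exp(-r*dt) = 0.995261
Stock lattice S(k, i) with i counting down-moves:
  k=0: S(0,0) = 25.6000
  k=1: S(1,0) = 28.6665; S(1,1) = 22.8615
  k=2: S(2,0) = 32.1003; S(2,1) = 25.6000; S(2,2) = 20.4160
Terminal payoffs V(N, i) = max(S_T - K, 0):
  V(2,0) = 3.700337; V(2,1) = 0.000000; V(2,2) = 0.000000
Backward induction: V(k, i) = exp(-r*dt) * [p * V(k+1, i) + (1-p) * V(k+1, i+1)]; then take max(V_cont, immediate exercise) for American.
  V(1,0) = exp(-r*dt) * [p*3.700337 + (1-p)*0.000000] = 1.749532; exercise = 0.266507; V(1,0) = max -> 1.749532
  V(1,1) = exp(-r*dt) * [p*0.000000 + (1-p)*0.000000] = 0.000000; exercise = 0.000000; V(1,1) = max -> 0.000000
  V(0,0) = exp(-r*dt) * [p*1.749532 + (1-p)*0.000000] = 0.827185; exercise = 0.000000; V(0,0) = max -> 0.827185


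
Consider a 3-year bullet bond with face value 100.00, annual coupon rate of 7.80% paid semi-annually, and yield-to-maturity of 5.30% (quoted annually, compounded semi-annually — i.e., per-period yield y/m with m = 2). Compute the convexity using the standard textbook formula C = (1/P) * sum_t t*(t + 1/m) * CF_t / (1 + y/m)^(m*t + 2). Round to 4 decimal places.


Coupon per period c = face * coupon_rate / m = 3.900000
Periods per year m = 2; per-period yield y/m = 0.026500
Number of cashflows N = 6
Cashflows (t years, CF_t, discount factor 1/(1+y/m)^(m*t), PV):
  t = 0.5000: CF_t = 3.900000, DF = 0.974184, PV = 3.799318
  t = 1.0000: CF_t = 3.900000, DF = 0.949035, PV = 3.701235
  t = 1.5000: CF_t = 3.900000, DF = 0.924535, PV = 3.605685
  t = 2.0000: CF_t = 3.900000, DF = 0.900667, PV = 3.512601
  t = 2.5000: CF_t = 3.900000, DF = 0.877415, PV = 3.421920
  t = 3.0000: CF_t = 103.900000, DF = 0.854764, PV = 88.809991
Price P = sum_t PV_t = 106.850750
Convexity numerator sum_t t*(t + 1/m) * CF_t / (1+y/m)^(m*t + 2):
  t = 0.5000: term = 1.802842
  t = 1.0000: term = 5.268901
  t = 1.5000: term = 10.265760
  t = 2.0000: term = 16.667900
  t = 2.5000: term = 24.356405
  t = 3.0000: term = 884.979513
Convexity = (1/P) * sum = 943.341322 / 106.850750 = 8.828589

Answer: Convexity = 8.8286


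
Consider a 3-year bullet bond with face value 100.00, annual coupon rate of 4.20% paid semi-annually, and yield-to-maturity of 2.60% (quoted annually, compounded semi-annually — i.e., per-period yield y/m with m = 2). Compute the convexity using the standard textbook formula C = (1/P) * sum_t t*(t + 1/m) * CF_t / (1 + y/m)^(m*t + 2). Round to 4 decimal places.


Answer: Convexity = 9.5691

Derivation:
Coupon per period c = face * coupon_rate / m = 2.100000
Periods per year m = 2; per-period yield y/m = 0.013000
Number of cashflows N = 6
Cashflows (t years, CF_t, discount factor 1/(1+y/m)^(m*t), PV):
  t = 0.5000: CF_t = 2.100000, DF = 0.987167, PV = 2.073050
  t = 1.0000: CF_t = 2.100000, DF = 0.974498, PV = 2.046447
  t = 1.5000: CF_t = 2.100000, DF = 0.961992, PV = 2.020184
  t = 2.0000: CF_t = 2.100000, DF = 0.949647, PV = 1.994259
  t = 2.5000: CF_t = 2.100000, DF = 0.937460, PV = 1.968666
  t = 3.0000: CF_t = 102.100000, DF = 0.925429, PV = 94.486349
Price P = sum_t PV_t = 104.588955
Convexity numerator sum_t t*(t + 1/m) * CF_t / (1+y/m)^(m*t + 2):
  t = 0.5000: term = 1.010092
  t = 1.0000: term = 2.991388
  t = 1.5000: term = 5.905998
  t = 2.0000: term = 9.717009
  t = 2.5000: term = 14.388464
  t = 3.0000: term = 966.806315
Convexity = (1/P) * sum = 1000.819267 / 104.588955 = 9.569072


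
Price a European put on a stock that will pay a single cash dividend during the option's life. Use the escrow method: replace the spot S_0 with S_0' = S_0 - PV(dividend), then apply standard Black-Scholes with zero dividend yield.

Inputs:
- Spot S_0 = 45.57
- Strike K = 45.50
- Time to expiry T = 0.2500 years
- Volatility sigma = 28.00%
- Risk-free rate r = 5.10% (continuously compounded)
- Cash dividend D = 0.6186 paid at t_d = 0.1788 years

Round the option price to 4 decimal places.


PV(D) = D * exp(-r * t_d) = 0.6186 * 0.99092265 = 0.61298475
S_0' = S_0 - PV(D) = 45.5700 - 0.61298475 = 44.95701525
d1 = (ln(S_0'/K) + (r + sigma^2/2)*T) / (sigma*sqrt(T)) = 0.07531779
d2 = d1 - sigma*sqrt(T) = -0.06468221
exp(-rT) = 0.98733094
N(-d1) = 0.46998093; N(-d2) = 0.52578649
P = K * exp(-rT) * N(-d2) - S_0' * N(-d1) = 45.5000 * 0.98733094 * 0.52578649 - 44.95701525 * 0.46998093 = 2.4913

Answer: Price = 2.4913


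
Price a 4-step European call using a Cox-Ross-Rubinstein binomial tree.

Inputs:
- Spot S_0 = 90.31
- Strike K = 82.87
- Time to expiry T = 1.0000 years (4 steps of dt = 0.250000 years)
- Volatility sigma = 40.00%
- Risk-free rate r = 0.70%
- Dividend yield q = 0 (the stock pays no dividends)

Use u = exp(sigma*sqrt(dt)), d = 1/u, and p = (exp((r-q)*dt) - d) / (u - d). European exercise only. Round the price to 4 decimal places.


dt = T/N = 0.250000
u = exp(sigma*sqrt(dt)) = 1.221403; d = 1/u = 0.818731
p = (exp((r-q)*dt) - d) / (u - d) = 0.454516
Discount per step: exp(-r*dt) = 0.998252
Stock lattice S(k, i) with i counting down-moves:
  k=0: S(0,0) = 90.3100
  k=1: S(1,0) = 110.3049; S(1,1) = 73.9396
  k=2: S(2,0) = 134.7267; S(2,1) = 90.3100; S(2,2) = 60.5366
  k=3: S(3,0) = 164.5555; S(3,1) = 110.3049; S(3,2) = 73.9396; S(3,3) = 49.5632
  k=4: S(4,0) = 200.9886; S(4,1) = 134.7267; S(4,2) = 90.3100; S(4,3) = 60.5366; S(4,4) = 40.5789
Terminal payoffs V(N, i) = max(S_T - K, 0):
  V(4,0) = 118.118601; V(4,1) = 51.856688; V(4,2) = 7.440000; V(4,3) = 0.000000; V(4,4) = 0.000000
Backward induction: V(k, i) = exp(-r*dt) * [p * V(k+1, i) + (1-p) * V(k+1, i+1)].
  V(3,0) = exp(-r*dt) * [p*118.118601 + (1-p)*51.856688] = 81.830445
  V(3,1) = exp(-r*dt) * [p*51.856688 + (1-p)*7.440000] = 27.579779
  V(3,2) = exp(-r*dt) * [p*7.440000 + (1-p)*0.000000] = 3.375685
  V(3,3) = exp(-r*dt) * [p*0.000000 + (1-p)*0.000000] = 0.000000
  V(2,0) = exp(-r*dt) * [p*81.830445 + (1-p)*27.579779] = 52.146226
  V(2,1) = exp(-r*dt) * [p*27.579779 + (1-p)*3.375685] = 14.351690
  V(2,2) = exp(-r*dt) * [p*3.375685 + (1-p)*0.000000] = 1.531619
  V(1,0) = exp(-r*dt) * [p*52.146226 + (1-p)*14.351690] = 31.474774
  V(1,1) = exp(-r*dt) * [p*14.351690 + (1-p)*1.531619] = 7.345677
  V(0,0) = exp(-r*dt) * [p*31.474774 + (1-p)*7.345677] = 18.280713

Answer: Price = V(0,0) = 18.2807


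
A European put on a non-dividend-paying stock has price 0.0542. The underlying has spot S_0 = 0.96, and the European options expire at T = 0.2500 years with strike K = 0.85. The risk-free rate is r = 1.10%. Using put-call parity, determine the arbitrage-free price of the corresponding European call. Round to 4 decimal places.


Put-call parity: C - P = S_0 * exp(-qT) - K * exp(-rT).
S_0 * exp(-qT) = 0.9600 * 1.00000000 = 0.96000000
K * exp(-rT) = 0.8500 * 0.99725378 = 0.84766571
C = P + S*exp(-qT) - K*exp(-rT)
C = 0.0542 + 0.96000000 - 0.84766571 = 0.1665

Answer: Call price = 0.1665


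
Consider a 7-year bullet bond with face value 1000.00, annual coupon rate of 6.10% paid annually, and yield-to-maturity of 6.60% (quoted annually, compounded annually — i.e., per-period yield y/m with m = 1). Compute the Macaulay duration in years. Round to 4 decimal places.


Coupon per period c = face * coupon_rate / m = 61.000000
Periods per year m = 1; per-period yield y/m = 0.066000
Number of cashflows N = 7
Cashflows (t years, CF_t, discount factor 1/(1+y/m)^(m*t), PV):
  t = 1.0000: CF_t = 61.000000, DF = 0.938086, PV = 57.223265
  t = 2.0000: CF_t = 61.000000, DF = 0.880006, PV = 53.680361
  t = 3.0000: CF_t = 61.000000, DF = 0.825521, PV = 50.356811
  t = 4.0000: CF_t = 61.000000, DF = 0.774410, PV = 47.239035
  t = 5.0000: CF_t = 61.000000, DF = 0.726464, PV = 44.314292
  t = 6.0000: CF_t = 61.000000, DF = 0.681486, PV = 41.570630
  t = 7.0000: CF_t = 1061.000000, DF = 0.639292, PV = 678.289276
Price P = sum_t PV_t = 972.673670
Macaulay numerator sum_t t * PV_t:
  t * PV_t at t = 1.0000: 57.223265
  t * PV_t at t = 2.0000: 107.360721
  t * PV_t at t = 3.0000: 151.070434
  t * PV_t at t = 4.0000: 188.956140
  t * PV_t at t = 5.0000: 221.571458
  t * PV_t at t = 6.0000: 249.423780
  t * PV_t at t = 7.0000: 4748.024935
Macaulay duration D = (sum_t t * PV_t) / P = 5723.630733 / 972.673670 = 5.884431

Answer: Macaulay duration = 5.8844 years


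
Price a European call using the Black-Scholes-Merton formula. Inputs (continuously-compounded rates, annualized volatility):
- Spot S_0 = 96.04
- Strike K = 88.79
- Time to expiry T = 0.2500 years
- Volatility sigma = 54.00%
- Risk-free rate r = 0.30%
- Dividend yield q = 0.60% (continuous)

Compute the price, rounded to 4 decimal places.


Answer: Price = 13.9046

Derivation:
d1 = (ln(S/K) + (r - q + 0.5*sigma^2) * T) / (sigma * sqrt(T)) = 0.42292867
d2 = d1 - sigma * sqrt(T) = 0.15292867
exp(-rT) = 0.99925028; exp(-qT) = 0.99850112
C = S_0 * exp(-qT) * N(d1) - K * exp(-rT) * N(d2)
N(d1) = 0.66382635; N(d2) = 0.56077274
C = 96.0400 * 0.99850112 * 0.66382635 - 88.7900 * 0.99925028 * 0.56077274 = 13.9046


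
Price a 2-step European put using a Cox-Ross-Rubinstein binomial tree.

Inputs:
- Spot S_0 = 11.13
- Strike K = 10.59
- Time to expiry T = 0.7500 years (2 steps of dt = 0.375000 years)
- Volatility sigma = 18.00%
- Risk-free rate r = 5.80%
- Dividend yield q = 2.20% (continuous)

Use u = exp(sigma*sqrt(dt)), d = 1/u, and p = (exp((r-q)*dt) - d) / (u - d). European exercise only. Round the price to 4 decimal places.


Answer: Price = V(0,0) = 0.3456

Derivation:
dt = T/N = 0.375000
u = exp(sigma*sqrt(dt)) = 1.116532; d = 1/u = 0.895631
p = (exp((r-q)*dt) - d) / (u - d) = 0.533999
Discount per step: exp(-r*dt) = 0.978485
Stock lattice S(k, i) with i counting down-moves:
  k=0: S(0,0) = 11.1300
  k=1: S(1,0) = 12.4270; S(1,1) = 9.9684
  k=2: S(2,0) = 13.8751; S(2,1) = 11.1300; S(2,2) = 8.9280
Terminal payoffs V(N, i) = max(K - S_T, 0):
  V(2,0) = 0.000000; V(2,1) = 0.000000; V(2,2) = 1.662021
Backward induction: V(k, i) = exp(-r*dt) * [p * V(k+1, i) + (1-p) * V(k+1, i+1)].
  V(1,0) = exp(-r*dt) * [p*0.000000 + (1-p)*0.000000] = 0.000000
  V(1,1) = exp(-r*dt) * [p*0.000000 + (1-p)*1.662021] = 0.757840
  V(0,0) = exp(-r*dt) * [p*0.000000 + (1-p)*0.757840] = 0.345556


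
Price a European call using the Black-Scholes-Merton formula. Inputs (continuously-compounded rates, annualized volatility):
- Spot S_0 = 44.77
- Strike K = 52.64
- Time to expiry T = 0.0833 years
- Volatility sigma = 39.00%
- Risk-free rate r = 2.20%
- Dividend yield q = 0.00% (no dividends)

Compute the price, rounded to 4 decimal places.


d1 = (ln(S/K) + (r - q + 0.5*sigma^2) * T) / (sigma * sqrt(T)) = -1.36611034
d2 = d1 - sigma * sqrt(T) = -1.47867112
exp(-rT) = 0.99816908; exp(-qT) = 1.00000000
C = S_0 * exp(-qT) * N(d1) - K * exp(-rT) * N(d2)
N(d1) = 0.08595217; N(d2) = 0.06961412
C = 44.7700 * 1.00000000 * 0.08595217 - 52.6400 * 0.99816908 * 0.06961412 = 0.1903

Answer: Price = 0.1903


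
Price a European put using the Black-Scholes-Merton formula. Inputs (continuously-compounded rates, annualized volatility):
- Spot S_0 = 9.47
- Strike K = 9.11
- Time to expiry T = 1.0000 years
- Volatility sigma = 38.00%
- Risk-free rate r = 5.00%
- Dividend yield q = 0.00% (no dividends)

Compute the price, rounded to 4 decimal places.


d1 = (ln(S/K) + (r - q + 0.5*sigma^2) * T) / (sigma * sqrt(T)) = 0.42356894
d2 = d1 - sigma * sqrt(T) = 0.04356894
exp(-rT) = 0.95122942; exp(-qT) = 1.00000000
P = K * exp(-rT) * N(-d2) - S_0 * exp(-qT) * N(-d1)
N(-d1) = 0.33594011; N(-d2) = 0.48262401
P = 9.1100 * 0.95122942 * 0.48262401 - 9.4700 * 1.00000000 * 0.33594011 = 1.0009

Answer: Price = 1.0009


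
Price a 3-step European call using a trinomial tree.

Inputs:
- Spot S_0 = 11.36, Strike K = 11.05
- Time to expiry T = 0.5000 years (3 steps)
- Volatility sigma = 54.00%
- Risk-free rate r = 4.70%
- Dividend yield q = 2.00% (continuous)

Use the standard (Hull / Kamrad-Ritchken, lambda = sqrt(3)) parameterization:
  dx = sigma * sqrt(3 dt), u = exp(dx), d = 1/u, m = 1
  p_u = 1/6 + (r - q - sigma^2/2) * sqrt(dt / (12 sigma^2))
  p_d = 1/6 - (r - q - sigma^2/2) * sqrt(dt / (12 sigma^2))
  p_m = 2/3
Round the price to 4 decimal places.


dt = T/N = 0.166667; dx = sigma*sqrt(3*dt) = 0.381838
u = exp(dx) = 1.464974; d = 1/u = 0.682606
p_u = 0.140739, p_m = 0.666667, p_d = 0.192594
Discount per step: exp(-r*dt) = 0.992197
Stock lattice S(k, j) with j the centered position index:
  k=0: S(0,+0) = 11.3600
  k=1: S(1,-1) = 7.7544; S(1,+0) = 11.3600; S(1,+1) = 16.6421
  k=2: S(2,-2) = 5.2932; S(2,-1) = 7.7544; S(2,+0) = 11.3600; S(2,+1) = 16.6421; S(2,+2) = 24.3803
  k=3: S(3,-3) = 3.6132; S(3,-2) = 5.2932; S(3,-1) = 7.7544; S(3,+0) = 11.3600; S(3,+1) = 16.6421; S(3,+2) = 24.3803; S(3,+3) = 35.7165
Terminal payoffs V(N, j) = max(S_T - K, 0):
  V(3,-3) = 0.000000; V(3,-2) = 0.000000; V(3,-1) = 0.000000; V(3,+0) = 0.310000; V(3,+1) = 5.592107; V(3,+2) = 13.330259; V(3,+3) = 24.666451
Backward induction: V(k, j) = exp(-r*dt) * [p_u * V(k+1, j+1) + p_m * V(k+1, j) + p_d * V(k+1, j-1)]
  V(2,-2) = exp(-r*dt) * [p_u*0.000000 + p_m*0.000000 + p_d*0.000000] = 0.000000
  V(2,-1) = exp(-r*dt) * [p_u*0.310000 + p_m*0.000000 + p_d*0.000000] = 0.043289
  V(2,+0) = exp(-r*dt) * [p_u*5.592107 + p_m*0.310000 + p_d*0.000000] = 0.985943
  V(2,+1) = exp(-r*dt) * [p_u*13.330259 + p_m*5.592107 + p_d*0.310000] = 5.619675
  V(2,+2) = exp(-r*dt) * [p_u*24.666451 + p_m*13.330259 + p_d*5.592107] = 13.330554
  V(1,-1) = exp(-r*dt) * [p_u*0.985943 + p_m*0.043289 + p_d*0.000000] = 0.166312
  V(1,+0) = exp(-r*dt) * [p_u*5.619675 + p_m*0.985943 + p_d*0.043289] = 1.445177
  V(1,+1) = exp(-r*dt) * [p_u*13.330554 + p_m*5.619675 + p_d*0.985943] = 5.767118
  V(0,+0) = exp(-r*dt) * [p_u*5.767118 + p_m*1.445177 + p_d*0.166312] = 1.793042

Answer: Price = V(0,0) = 1.7930


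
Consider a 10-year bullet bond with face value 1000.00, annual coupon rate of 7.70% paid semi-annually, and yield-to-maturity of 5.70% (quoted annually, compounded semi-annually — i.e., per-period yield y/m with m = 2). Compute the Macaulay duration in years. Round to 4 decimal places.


Coupon per period c = face * coupon_rate / m = 38.500000
Periods per year m = 2; per-period yield y/m = 0.028500
Number of cashflows N = 20
Cashflows (t years, CF_t, discount factor 1/(1+y/m)^(m*t), PV):
  t = 0.5000: CF_t = 38.500000, DF = 0.972290, PV = 37.433155
  t = 1.0000: CF_t = 38.500000, DF = 0.945347, PV = 36.395873
  t = 1.5000: CF_t = 38.500000, DF = 0.919152, PV = 35.387334
  t = 2.0000: CF_t = 38.500000, DF = 0.893682, PV = 34.406742
  t = 2.5000: CF_t = 38.500000, DF = 0.868917, PV = 33.453322
  t = 3.0000: CF_t = 38.500000, DF = 0.844840, PV = 32.526322
  t = 3.5000: CF_t = 38.500000, DF = 0.821429, PV = 31.625009
  t = 4.0000: CF_t = 38.500000, DF = 0.798667, PV = 30.748672
  t = 4.5000: CF_t = 38.500000, DF = 0.776536, PV = 29.896618
  t = 5.0000: CF_t = 38.500000, DF = 0.755018, PV = 29.068175
  t = 5.5000: CF_t = 38.500000, DF = 0.734096, PV = 28.262689
  t = 6.0000: CF_t = 38.500000, DF = 0.713754, PV = 27.479522
  t = 6.5000: CF_t = 38.500000, DF = 0.693976, PV = 26.718058
  t = 7.0000: CF_t = 38.500000, DF = 0.674745, PV = 25.977693
  t = 7.5000: CF_t = 38.500000, DF = 0.656048, PV = 25.257845
  t = 8.0000: CF_t = 38.500000, DF = 0.637869, PV = 24.557943
  t = 8.5000: CF_t = 38.500000, DF = 0.620193, PV = 23.877436
  t = 9.0000: CF_t = 38.500000, DF = 0.603007, PV = 23.215786
  t = 9.5000: CF_t = 38.500000, DF = 0.586298, PV = 22.572471
  t = 10.0000: CF_t = 1038.500000, DF = 0.570051, PV = 591.998464
Price P = sum_t PV_t = 1150.859129
Macaulay numerator sum_t t * PV_t:
  t * PV_t at t = 0.5000: 18.716578
  t * PV_t at t = 1.0000: 36.395873
  t * PV_t at t = 1.5000: 53.081001
  t * PV_t at t = 2.0000: 68.813483
  t * PV_t at t = 2.5000: 83.633305
  t * PV_t at t = 3.0000: 97.578965
  t * PV_t at t = 3.5000: 110.687531
  t * PV_t at t = 4.0000: 122.994687
  t * PV_t at t = 4.5000: 134.534782
  t * PV_t at t = 5.0000: 145.340876
  t * PV_t at t = 5.5000: 155.444787
  t * PV_t at t = 6.0000: 164.877133
  t * PV_t at t = 6.5000: 173.667374
  t * PV_t at t = 7.0000: 181.843853
  t * PV_t at t = 7.5000: 189.433835
  t * PV_t at t = 8.0000: 196.463547
  t * PV_t at t = 8.5000: 202.958209
  t * PV_t at t = 9.0000: 208.942078
  t * PV_t at t = 9.5000: 214.438475
  t * PV_t at t = 10.0000: 5919.984645
Macaulay duration D = (sum_t t * PV_t) / P = 8479.831018 / 1150.859129 = 7.368262

Answer: Macaulay duration = 7.3683 years


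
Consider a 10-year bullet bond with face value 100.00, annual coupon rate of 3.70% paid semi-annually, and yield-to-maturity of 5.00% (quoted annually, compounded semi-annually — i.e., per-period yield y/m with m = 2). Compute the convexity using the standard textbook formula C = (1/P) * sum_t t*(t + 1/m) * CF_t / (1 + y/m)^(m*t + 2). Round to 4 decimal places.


Coupon per period c = face * coupon_rate / m = 1.850000
Periods per year m = 2; per-period yield y/m = 0.025000
Number of cashflows N = 20
Cashflows (t years, CF_t, discount factor 1/(1+y/m)^(m*t), PV):
  t = 0.5000: CF_t = 1.850000, DF = 0.975610, PV = 1.804878
  t = 1.0000: CF_t = 1.850000, DF = 0.951814, PV = 1.760857
  t = 1.5000: CF_t = 1.850000, DF = 0.928599, PV = 1.717909
  t = 2.0000: CF_t = 1.850000, DF = 0.905951, PV = 1.676009
  t = 2.5000: CF_t = 1.850000, DF = 0.883854, PV = 1.635130
  t = 3.0000: CF_t = 1.850000, DF = 0.862297, PV = 1.595249
  t = 3.5000: CF_t = 1.850000, DF = 0.841265, PV = 1.556341
  t = 4.0000: CF_t = 1.850000, DF = 0.820747, PV = 1.518381
  t = 4.5000: CF_t = 1.850000, DF = 0.800728, PV = 1.481347
  t = 5.0000: CF_t = 1.850000, DF = 0.781198, PV = 1.445217
  t = 5.5000: CF_t = 1.850000, DF = 0.762145, PV = 1.409968
  t = 6.0000: CF_t = 1.850000, DF = 0.743556, PV = 1.375578
  t = 6.5000: CF_t = 1.850000, DF = 0.725420, PV = 1.342028
  t = 7.0000: CF_t = 1.850000, DF = 0.707727, PV = 1.309295
  t = 7.5000: CF_t = 1.850000, DF = 0.690466, PV = 1.277361
  t = 8.0000: CF_t = 1.850000, DF = 0.673625, PV = 1.246206
  t = 8.5000: CF_t = 1.850000, DF = 0.657195, PV = 1.215811
  t = 9.0000: CF_t = 1.850000, DF = 0.641166, PV = 1.186157
  t = 9.5000: CF_t = 1.850000, DF = 0.625528, PV = 1.157226
  t = 10.0000: CF_t = 101.850000, DF = 0.610271, PV = 62.156096
Price P = sum_t PV_t = 89.867045
Convexity numerator sum_t t*(t + 1/m) * CF_t / (1+y/m)^(m*t + 2):
  t = 0.5000: term = 0.858954
  t = 1.0000: term = 2.514013
  t = 1.5000: term = 4.905391
  t = 2.0000: term = 7.976246
  t = 2.5000: term = 11.672555
  t = 3.0000: term = 15.943002
  t = 3.5000: term = 20.738865
  t = 4.0000: term = 26.013907
  t = 4.5000: term = 31.724277
  t = 5.0000: term = 37.828406
  t = 5.5000: term = 44.286914
  t = 6.0000: term = 51.062517
  t = 6.5000: term = 58.119938
  t = 7.0000: term = 65.425822
  t = 7.5000: term = 72.948651
  t = 8.0000: term = 80.658671
  t = 8.5000: term = 88.527810
  t = 9.0000: term = 96.529606
  t = 9.5000: term = 104.639140
  t = 10.0000: term = 6211.911986
Convexity = (1/P) * sum = 7034.286672 / 89.867045 = 78.274374

Answer: Convexity = 78.2744


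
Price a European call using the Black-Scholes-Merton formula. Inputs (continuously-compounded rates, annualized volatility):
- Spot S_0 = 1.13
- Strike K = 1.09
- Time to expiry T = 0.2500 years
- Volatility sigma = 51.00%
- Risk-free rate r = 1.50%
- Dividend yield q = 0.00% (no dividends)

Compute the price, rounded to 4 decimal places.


Answer: Price = 0.1358

Derivation:
d1 = (ln(S/K) + (r - q + 0.5*sigma^2) * T) / (sigma * sqrt(T)) = 0.28353897
d2 = d1 - sigma * sqrt(T) = 0.02853897
exp(-rT) = 0.99625702; exp(-qT) = 1.00000000
C = S_0 * exp(-qT) * N(d1) - K * exp(-rT) * N(d2)
N(d1) = 0.61161814; N(d2) = 0.51138386
C = 1.1300 * 1.00000000 * 0.61161814 - 1.0900 * 0.99625702 * 0.51138386 = 0.1358


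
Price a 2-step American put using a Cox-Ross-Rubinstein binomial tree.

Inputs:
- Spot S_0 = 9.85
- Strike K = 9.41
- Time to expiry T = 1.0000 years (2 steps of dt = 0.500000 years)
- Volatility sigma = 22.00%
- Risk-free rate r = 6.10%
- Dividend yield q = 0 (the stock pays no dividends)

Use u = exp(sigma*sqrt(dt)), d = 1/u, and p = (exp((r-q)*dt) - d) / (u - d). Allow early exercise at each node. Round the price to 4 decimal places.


Answer: Price = V(0,0) = 0.4175

Derivation:
dt = T/N = 0.500000
u = exp(sigma*sqrt(dt)) = 1.168316; d = 1/u = 0.855933
p = (exp((r-q)*dt) - d) / (u - d) = 0.560328
Discount per step: exp(-r*dt) = 0.969960
Stock lattice S(k, i) with i counting down-moves:
  k=0: S(0,0) = 9.8500
  k=1: S(1,0) = 11.5079; S(1,1) = 8.4309
  k=2: S(2,0) = 13.4449; S(2,1) = 9.8500; S(2,2) = 7.2163
Terminal payoffs V(N, i) = max(K - S_T, 0):
  V(2,0) = 0.000000; V(2,1) = 0.000000; V(2,2) = 2.193685
Backward induction: V(k, i) = exp(-r*dt) * [p * V(k+1, i) + (1-p) * V(k+1, i+1)]; then take max(V_cont, immediate exercise) for American.
  V(1,0) = exp(-r*dt) * [p*0.000000 + (1-p)*0.000000] = 0.000000; exercise = 0.000000; V(1,0) = max -> 0.000000
  V(1,1) = exp(-r*dt) * [p*0.000000 + (1-p)*2.193685] = 0.935529; exercise = 0.979063; V(1,1) = max -> 0.979063
  V(0,0) = exp(-r*dt) * [p*0.000000 + (1-p)*0.979063] = 0.417535; exercise = 0.000000; V(0,0) = max -> 0.417535


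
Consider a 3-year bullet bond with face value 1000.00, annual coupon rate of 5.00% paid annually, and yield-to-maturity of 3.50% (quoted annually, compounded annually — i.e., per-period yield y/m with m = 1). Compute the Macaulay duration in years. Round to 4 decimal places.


Coupon per period c = face * coupon_rate / m = 50.000000
Periods per year m = 1; per-period yield y/m = 0.035000
Number of cashflows N = 3
Cashflows (t years, CF_t, discount factor 1/(1+y/m)^(m*t), PV):
  t = 1.0000: CF_t = 50.000000, DF = 0.966184, PV = 48.309179
  t = 2.0000: CF_t = 50.000000, DF = 0.933511, PV = 46.675535
  t = 3.0000: CF_t = 1050.000000, DF = 0.901943, PV = 947.039841
Price P = sum_t PV_t = 1042.024555
Macaulay numerator sum_t t * PV_t:
  t * PV_t at t = 1.0000: 48.309179
  t * PV_t at t = 2.0000: 93.351070
  t * PV_t at t = 3.0000: 2841.119523
Macaulay duration D = (sum_t t * PV_t) / P = 2982.779772 / 1042.024555 = 2.862485

Answer: Macaulay duration = 2.8625 years


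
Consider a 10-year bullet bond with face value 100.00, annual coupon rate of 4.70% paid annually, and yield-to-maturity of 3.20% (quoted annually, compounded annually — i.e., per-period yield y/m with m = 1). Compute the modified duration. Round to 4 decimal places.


Answer: Modified duration = 8.0654

Derivation:
Coupon per period c = face * coupon_rate / m = 4.700000
Periods per year m = 1; per-period yield y/m = 0.032000
Number of cashflows N = 10
Cashflows (t years, CF_t, discount factor 1/(1+y/m)^(m*t), PV):
  t = 1.0000: CF_t = 4.700000, DF = 0.968992, PV = 4.554264
  t = 2.0000: CF_t = 4.700000, DF = 0.938946, PV = 4.413046
  t = 3.0000: CF_t = 4.700000, DF = 0.909831, PV = 4.276207
  t = 4.0000: CF_t = 4.700000, DF = 0.881620, PV = 4.143612
  t = 5.0000: CF_t = 4.700000, DF = 0.854283, PV = 4.015128
  t = 6.0000: CF_t = 4.700000, DF = 0.827793, PV = 3.890628
  t = 7.0000: CF_t = 4.700000, DF = 0.802125, PV = 3.769988
  t = 8.0000: CF_t = 4.700000, DF = 0.777253, PV = 3.653089
  t = 9.0000: CF_t = 4.700000, DF = 0.753152, PV = 3.539815
  t = 10.0000: CF_t = 104.700000, DF = 0.729799, PV = 76.409914
Price P = sum_t PV_t = 112.665691
First compute Macaulay numerator sum_t t * PV_t:
  t * PV_t at t = 1.0000: 4.554264
  t * PV_t at t = 2.0000: 8.826092
  t * PV_t at t = 3.0000: 12.828622
  t * PV_t at t = 4.0000: 16.574447
  t * PV_t at t = 5.0000: 20.075639
  t * PV_t at t = 6.0000: 23.343766
  t * PV_t at t = 7.0000: 26.389917
  t * PV_t at t = 8.0000: 29.224714
  t * PV_t at t = 9.0000: 31.858336
  t * PV_t at t = 10.0000: 764.099136
Macaulay duration D = 937.774934 / 112.665691 = 8.323518
Modified duration = D / (1 + y/m) = 8.323518 / (1 + 0.032000) = 8.065425


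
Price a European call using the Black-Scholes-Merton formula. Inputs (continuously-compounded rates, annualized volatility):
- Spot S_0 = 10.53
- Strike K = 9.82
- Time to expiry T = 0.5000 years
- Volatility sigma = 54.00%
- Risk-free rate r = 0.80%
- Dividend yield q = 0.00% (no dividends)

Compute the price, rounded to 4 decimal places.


Answer: Price = 1.9405

Derivation:
d1 = (ln(S/K) + (r - q + 0.5*sigma^2) * T) / (sigma * sqrt(T)) = 0.38421355
d2 = d1 - sigma * sqrt(T) = 0.00237589
exp(-rT) = 0.99600799; exp(-qT) = 1.00000000
C = S_0 * exp(-qT) * N(d1) - K * exp(-rT) * N(d2)
N(d1) = 0.64958991; N(d2) = 0.50094784
C = 10.5300 * 1.00000000 * 0.64958991 - 9.8200 * 0.99600799 * 0.50094784 = 1.9405


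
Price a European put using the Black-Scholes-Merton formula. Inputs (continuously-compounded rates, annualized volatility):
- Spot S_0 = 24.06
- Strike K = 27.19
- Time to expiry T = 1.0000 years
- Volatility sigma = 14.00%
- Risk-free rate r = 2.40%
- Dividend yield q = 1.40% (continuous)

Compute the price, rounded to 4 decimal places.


d1 = (ln(S/K) + (r - q + 0.5*sigma^2) * T) / (sigma * sqrt(T)) = -0.73213249
d2 = d1 - sigma * sqrt(T) = -0.87213249
exp(-rT) = 0.97628571; exp(-qT) = 0.98609754
P = K * exp(-rT) * N(-d2) - S_0 * exp(-qT) * N(-d1)
N(-d1) = 0.76795615; N(-d2) = 0.80843195
P = 27.1900 * 0.97628571 * 0.80843195 - 24.0600 * 0.98609754 * 0.76795615 = 3.2398

Answer: Price = 3.2398


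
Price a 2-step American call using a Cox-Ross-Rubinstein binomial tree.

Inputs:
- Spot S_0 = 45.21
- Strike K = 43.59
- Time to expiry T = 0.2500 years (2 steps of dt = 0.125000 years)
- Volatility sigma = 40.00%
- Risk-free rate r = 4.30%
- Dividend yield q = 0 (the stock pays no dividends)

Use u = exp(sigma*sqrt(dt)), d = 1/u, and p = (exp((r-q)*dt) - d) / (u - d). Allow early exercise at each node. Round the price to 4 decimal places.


Answer: Price = V(0,0) = 4.5962

Derivation:
dt = T/N = 0.125000
u = exp(sigma*sqrt(dt)) = 1.151910; d = 1/u = 0.868123
p = (exp((r-q)*dt) - d) / (u - d) = 0.483695
Discount per step: exp(-r*dt) = 0.994639
Stock lattice S(k, i) with i counting down-moves:
  k=0: S(0,0) = 45.2100
  k=1: S(1,0) = 52.0778; S(1,1) = 39.2479
  k=2: S(2,0) = 59.9890; S(2,1) = 45.2100; S(2,2) = 34.0720
Terminal payoffs V(N, i) = max(S_T - K, 0):
  V(2,0) = 16.398988; V(2,1) = 1.620000; V(2,2) = 0.000000
Backward induction: V(k, i) = exp(-r*dt) * [p * V(k+1, i) + (1-p) * V(k+1, i+1)]; then take max(V_cont, immediate exercise) for American.
  V(1,0) = exp(-r*dt) * [p*16.398988 + (1-p)*1.620000] = 8.721515; exercise = 8.487847; V(1,0) = max -> 8.721515
  V(1,1) = exp(-r*dt) * [p*1.620000 + (1-p)*0.000000] = 0.779385; exercise = 0.000000; V(1,1) = max -> 0.779385
  V(0,0) = exp(-r*dt) * [p*8.721515 + (1-p)*0.779385] = 4.596181; exercise = 1.620000; V(0,0) = max -> 4.596181


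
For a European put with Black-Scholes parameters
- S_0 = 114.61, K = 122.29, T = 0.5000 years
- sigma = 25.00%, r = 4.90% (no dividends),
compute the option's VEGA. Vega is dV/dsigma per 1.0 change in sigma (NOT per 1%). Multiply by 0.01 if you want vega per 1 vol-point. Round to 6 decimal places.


d1 = -0.1399234930; d2 = -0.3167001883
phi(d1) = 0.3950559711; exp(-qT) = 1.0000000000; exp(-rT) = 0.9757976889
Vega = S * exp(-qT) * phi(d1) * sqrt(T) = 114.6100 * 1.0000000000 * 0.3950559711 * 0.7071067812 = 32.015932

Answer: Vega = 32.015932


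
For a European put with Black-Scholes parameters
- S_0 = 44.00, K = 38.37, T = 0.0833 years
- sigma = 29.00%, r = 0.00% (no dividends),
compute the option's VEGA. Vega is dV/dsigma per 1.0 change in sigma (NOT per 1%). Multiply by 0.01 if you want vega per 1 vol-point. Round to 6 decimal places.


d1 = 1.6776355812; d2 = 1.5939365370
phi(d1) = 0.0976691918; exp(-qT) = 1.0000000000; exp(-rT) = 1.0000000000
Vega = S * exp(-qT) * phi(d1) * sqrt(T) = 44.0000 * 1.0000000000 * 0.0976691918 * 0.2886173938 = 1.240317

Answer: Vega = 1.240317


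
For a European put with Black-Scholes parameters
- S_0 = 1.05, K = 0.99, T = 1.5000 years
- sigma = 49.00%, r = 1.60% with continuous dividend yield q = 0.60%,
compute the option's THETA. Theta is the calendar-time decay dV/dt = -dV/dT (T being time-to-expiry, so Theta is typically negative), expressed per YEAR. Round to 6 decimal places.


Answer: Theta = -0.069214

Derivation:
d1 = 0.4231043625; d2 = -0.1770206245
phi(d1) = 0.3647849840; exp(-qT) = 0.9910403788; exp(-rT) = 0.9762857098
Theta = -S*exp(-qT)*phi(d1)*sigma/(2*sqrt(T)) + r*K*exp(-rT)*N(-d2) - q*S*exp(-qT)*N(-d1)
N(-d1) = 0.3361095598; N(-d2) = 0.5702539053; sqrt(T) = 1.2247448714
Term 1 = -1.0500 * 0.9910403788 * 0.3647849840 * 0.4900 / (2 * 1.2247448714) = -0.0759343109
Term 2 = 0.0160 * 0.9900 * 0.9762857098 * 0.5702539053 = 0.0088186149
Term 3 = -0.0060 * 1.0500 * 0.9910403788 * 0.3361095598 = -0.0020985183
Theta = -0.0759343109 + (0.0088186149) + (-0.0020985183) = -0.069214


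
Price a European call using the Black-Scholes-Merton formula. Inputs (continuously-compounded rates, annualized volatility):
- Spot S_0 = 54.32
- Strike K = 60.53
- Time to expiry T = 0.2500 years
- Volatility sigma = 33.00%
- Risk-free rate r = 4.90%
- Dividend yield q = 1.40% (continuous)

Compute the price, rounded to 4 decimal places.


Answer: Price = 1.5727

Derivation:
d1 = (ln(S/K) + (r - q + 0.5*sigma^2) * T) / (sigma * sqrt(T)) = -0.52050986
d2 = d1 - sigma * sqrt(T) = -0.68550986
exp(-rT) = 0.98782473; exp(-qT) = 0.99650612
C = S_0 * exp(-qT) * N(d1) - K * exp(-rT) * N(d2)
N(d1) = 0.30135413; N(d2) = 0.24651112
C = 54.3200 * 0.99650612 * 0.30135413 - 60.5300 * 0.98782473 * 0.24651112 = 1.5727
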